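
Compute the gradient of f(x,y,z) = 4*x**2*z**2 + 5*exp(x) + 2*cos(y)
(8*x*z**2 + 5*exp(x), -2*sin(y), 8*x**2*z)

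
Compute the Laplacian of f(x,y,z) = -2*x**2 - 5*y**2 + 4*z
-14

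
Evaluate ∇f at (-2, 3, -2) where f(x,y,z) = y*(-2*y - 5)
(0, -17, 0)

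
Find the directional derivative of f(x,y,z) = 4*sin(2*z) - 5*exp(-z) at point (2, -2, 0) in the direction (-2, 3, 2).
26*sqrt(17)/17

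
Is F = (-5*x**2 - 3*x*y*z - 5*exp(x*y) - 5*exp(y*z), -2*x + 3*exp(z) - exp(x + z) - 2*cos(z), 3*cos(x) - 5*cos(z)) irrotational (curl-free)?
No, ∇×F = (-3*exp(z) + exp(x + z) - 2*sin(z), -3*x*y - 5*y*exp(y*z) + 3*sin(x), 3*x*z + 5*x*exp(x*y) + 5*z*exp(y*z) - exp(x + z) - 2)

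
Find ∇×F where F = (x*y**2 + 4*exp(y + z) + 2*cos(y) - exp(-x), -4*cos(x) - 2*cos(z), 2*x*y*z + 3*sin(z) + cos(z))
(2*x*z - 2*sin(z), -2*y*z + 4*exp(y + z), -2*x*y - 4*exp(y + z) + 4*sin(x) + 2*sin(y))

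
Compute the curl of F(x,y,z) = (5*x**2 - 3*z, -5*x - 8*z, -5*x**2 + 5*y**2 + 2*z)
(10*y + 8, 10*x - 3, -5)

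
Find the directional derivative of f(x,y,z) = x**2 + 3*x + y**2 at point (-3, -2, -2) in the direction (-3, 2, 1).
sqrt(14)/14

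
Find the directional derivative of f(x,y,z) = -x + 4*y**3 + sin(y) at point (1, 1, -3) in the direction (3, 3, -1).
3*sqrt(19)*(cos(1) + 11)/19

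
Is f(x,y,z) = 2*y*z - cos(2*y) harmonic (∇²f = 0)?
No, ∇²f = 4*cos(2*y)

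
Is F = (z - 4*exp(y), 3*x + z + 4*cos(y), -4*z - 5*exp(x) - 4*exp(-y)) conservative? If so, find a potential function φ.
No, ∇×F = (-1 + 4*exp(-y), 5*exp(x) + 1, 4*exp(y) + 3) ≠ 0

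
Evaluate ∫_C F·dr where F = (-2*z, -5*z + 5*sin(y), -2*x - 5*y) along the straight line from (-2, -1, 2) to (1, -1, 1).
-15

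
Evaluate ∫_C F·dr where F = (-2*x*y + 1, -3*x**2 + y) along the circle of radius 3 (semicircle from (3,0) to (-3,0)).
-6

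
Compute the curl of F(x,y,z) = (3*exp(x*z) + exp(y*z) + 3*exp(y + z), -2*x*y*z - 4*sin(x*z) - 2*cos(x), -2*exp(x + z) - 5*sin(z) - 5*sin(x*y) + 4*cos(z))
(x*(2*y - 5*cos(x*y) + 4*cos(x*z)), 3*x*exp(x*z) + y*exp(y*z) + 5*y*cos(x*y) + 2*exp(x + z) + 3*exp(y + z), -2*y*z - z*exp(y*z) - 4*z*cos(x*z) - 3*exp(y + z) + 2*sin(x))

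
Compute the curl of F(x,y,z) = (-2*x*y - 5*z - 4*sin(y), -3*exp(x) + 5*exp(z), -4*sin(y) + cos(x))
(-5*exp(z) - 4*cos(y), sin(x) - 5, 2*x - 3*exp(x) + 4*cos(y))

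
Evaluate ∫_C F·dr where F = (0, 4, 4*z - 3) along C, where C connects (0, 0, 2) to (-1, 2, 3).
15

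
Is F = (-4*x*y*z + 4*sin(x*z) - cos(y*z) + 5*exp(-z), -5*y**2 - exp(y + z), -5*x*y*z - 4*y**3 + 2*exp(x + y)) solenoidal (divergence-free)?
No, ∇·F = -5*x*y - 4*y*z - 10*y + 4*z*cos(x*z) - exp(y + z)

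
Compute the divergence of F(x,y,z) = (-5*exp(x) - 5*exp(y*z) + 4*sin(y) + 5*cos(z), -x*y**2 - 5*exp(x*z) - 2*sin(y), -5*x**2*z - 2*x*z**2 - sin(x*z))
-5*x**2 - 2*x*y - 4*x*z - x*cos(x*z) - 5*exp(x) - 2*cos(y)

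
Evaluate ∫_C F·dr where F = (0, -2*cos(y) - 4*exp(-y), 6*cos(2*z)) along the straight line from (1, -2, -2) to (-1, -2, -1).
-3*sin(2) + 3*sin(4)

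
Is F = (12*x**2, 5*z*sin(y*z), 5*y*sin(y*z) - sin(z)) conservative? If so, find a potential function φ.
Yes, F is conservative. φ = 4*x**3 + cos(z) - 5*cos(y*z)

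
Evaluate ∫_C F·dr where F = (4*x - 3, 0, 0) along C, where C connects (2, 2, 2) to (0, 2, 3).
-2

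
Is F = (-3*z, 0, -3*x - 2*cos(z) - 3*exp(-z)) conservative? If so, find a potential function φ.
Yes, F is conservative. φ = -3*x*z - 2*sin(z) + 3*exp(-z)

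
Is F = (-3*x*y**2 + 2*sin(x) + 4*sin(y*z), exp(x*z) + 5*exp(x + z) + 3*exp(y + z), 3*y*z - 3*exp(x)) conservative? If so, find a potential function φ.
No, ∇×F = (-x*exp(x*z) + 3*z - 5*exp(x + z) - 3*exp(y + z), 4*y*cos(y*z) + 3*exp(x), 6*x*y + z*exp(x*z) - 4*z*cos(y*z) + 5*exp(x + z)) ≠ 0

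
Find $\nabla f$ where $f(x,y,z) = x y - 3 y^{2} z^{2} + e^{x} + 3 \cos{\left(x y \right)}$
(-3*y*sin(x*y) + y + exp(x), -3*x*sin(x*y) + x - 6*y*z**2, -6*y**2*z)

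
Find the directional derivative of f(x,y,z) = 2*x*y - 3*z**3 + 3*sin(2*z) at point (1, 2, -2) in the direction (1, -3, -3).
2*sqrt(19)*(53 - 9*cos(4))/19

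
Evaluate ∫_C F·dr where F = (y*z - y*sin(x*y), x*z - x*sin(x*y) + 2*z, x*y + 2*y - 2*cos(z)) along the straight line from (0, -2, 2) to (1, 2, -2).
-5 + cos(2) + 4*sin(2)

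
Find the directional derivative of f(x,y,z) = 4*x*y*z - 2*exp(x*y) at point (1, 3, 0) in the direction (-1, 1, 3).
4*sqrt(11)*(9 + exp(3))/11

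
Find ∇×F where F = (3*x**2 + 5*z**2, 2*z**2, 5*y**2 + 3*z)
(10*y - 4*z, 10*z, 0)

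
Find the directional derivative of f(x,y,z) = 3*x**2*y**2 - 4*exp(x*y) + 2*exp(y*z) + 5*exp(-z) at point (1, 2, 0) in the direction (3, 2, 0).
32*sqrt(13)*(3 - exp(2))/13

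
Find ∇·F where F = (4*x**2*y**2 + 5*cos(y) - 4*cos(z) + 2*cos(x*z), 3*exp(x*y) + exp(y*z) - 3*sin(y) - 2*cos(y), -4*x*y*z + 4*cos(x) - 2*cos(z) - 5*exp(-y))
8*x*y**2 - 4*x*y + 3*x*exp(x*y) + z*exp(y*z) - 2*z*sin(x*z) + 2*sin(y) + 2*sin(z) - 3*cos(y)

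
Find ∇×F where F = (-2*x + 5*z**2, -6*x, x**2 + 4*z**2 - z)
(0, -2*x + 10*z, -6)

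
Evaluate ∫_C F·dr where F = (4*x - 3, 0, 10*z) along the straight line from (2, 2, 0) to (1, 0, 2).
17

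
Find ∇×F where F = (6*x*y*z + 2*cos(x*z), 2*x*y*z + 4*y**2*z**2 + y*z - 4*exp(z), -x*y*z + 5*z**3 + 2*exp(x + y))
(-2*x*y - x*z - 8*y**2*z - y + 4*exp(z) + 2*exp(x + y), 6*x*y - 2*x*sin(x*z) + y*z - 2*exp(x + y), 2*z*(-3*x + y))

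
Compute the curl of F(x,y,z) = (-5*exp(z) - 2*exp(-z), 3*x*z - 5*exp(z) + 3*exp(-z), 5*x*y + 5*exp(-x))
(2*x + 5*exp(z) + 3*exp(-z), -5*y - 5*exp(z) + 2*exp(-z) + 5*exp(-x), 3*z)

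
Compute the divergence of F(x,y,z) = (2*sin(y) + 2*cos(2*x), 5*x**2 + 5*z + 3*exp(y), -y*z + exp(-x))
-y + 3*exp(y) - 4*sin(2*x)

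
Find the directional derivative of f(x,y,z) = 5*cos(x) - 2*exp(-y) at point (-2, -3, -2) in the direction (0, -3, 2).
-6*sqrt(13)*exp(3)/13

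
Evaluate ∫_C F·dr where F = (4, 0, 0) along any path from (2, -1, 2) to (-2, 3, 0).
-16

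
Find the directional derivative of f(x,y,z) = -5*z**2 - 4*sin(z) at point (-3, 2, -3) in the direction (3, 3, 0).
0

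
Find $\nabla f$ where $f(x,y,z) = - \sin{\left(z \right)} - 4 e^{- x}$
(4*exp(-x), 0, -cos(z))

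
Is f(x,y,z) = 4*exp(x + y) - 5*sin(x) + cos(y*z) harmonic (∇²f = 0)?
No, ∇²f = -y**2*cos(y*z) - z**2*cos(y*z) + 8*exp(x + y) + 5*sin(x)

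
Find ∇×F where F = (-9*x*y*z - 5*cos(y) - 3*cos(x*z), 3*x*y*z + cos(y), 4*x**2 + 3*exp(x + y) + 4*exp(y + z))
(-3*x*y + 3*exp(x + y) + 4*exp(y + z), -9*x*y + 3*x*sin(x*z) - 8*x - 3*exp(x + y), 9*x*z + 3*y*z - 5*sin(y))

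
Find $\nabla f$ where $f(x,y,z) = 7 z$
(0, 0, 7)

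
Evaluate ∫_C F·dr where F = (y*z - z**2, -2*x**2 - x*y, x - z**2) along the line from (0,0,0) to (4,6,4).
-344/3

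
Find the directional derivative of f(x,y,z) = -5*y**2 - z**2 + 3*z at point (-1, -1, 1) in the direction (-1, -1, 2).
-4*sqrt(6)/3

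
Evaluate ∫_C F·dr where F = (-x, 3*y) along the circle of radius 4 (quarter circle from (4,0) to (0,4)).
32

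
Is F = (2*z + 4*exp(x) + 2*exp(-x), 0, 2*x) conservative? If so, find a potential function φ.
Yes, F is conservative. φ = 2*x*z + 4*exp(x) - 2*exp(-x)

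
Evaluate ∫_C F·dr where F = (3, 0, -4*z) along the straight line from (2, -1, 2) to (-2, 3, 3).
-22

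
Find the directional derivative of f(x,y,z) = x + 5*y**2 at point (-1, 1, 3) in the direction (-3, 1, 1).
7*sqrt(11)/11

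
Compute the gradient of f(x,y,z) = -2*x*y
(-2*y, -2*x, 0)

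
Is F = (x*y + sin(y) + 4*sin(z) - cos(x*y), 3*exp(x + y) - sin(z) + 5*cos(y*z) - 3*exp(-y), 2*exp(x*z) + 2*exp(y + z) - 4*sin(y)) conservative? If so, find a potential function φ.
No, ∇×F = (5*y*sin(y*z) + 2*exp(y + z) - 4*cos(y) + cos(z), -2*z*exp(x*z) + 4*cos(z), -x*sin(x*y) - x + 3*exp(x + y) - cos(y)) ≠ 0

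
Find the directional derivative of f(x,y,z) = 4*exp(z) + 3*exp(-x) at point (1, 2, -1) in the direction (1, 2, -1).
-7*sqrt(6)*exp(-1)/6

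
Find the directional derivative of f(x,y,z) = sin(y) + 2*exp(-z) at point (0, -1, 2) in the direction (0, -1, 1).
-sqrt(2)*(2 + exp(2)*cos(1))*exp(-2)/2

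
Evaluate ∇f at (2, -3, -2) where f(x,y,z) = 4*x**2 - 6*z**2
(16, 0, 24)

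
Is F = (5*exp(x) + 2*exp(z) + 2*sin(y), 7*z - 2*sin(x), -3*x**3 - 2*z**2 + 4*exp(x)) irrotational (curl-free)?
No, ∇×F = (-7, 9*x**2 - 4*exp(x) + 2*exp(z), -2*cos(x) - 2*cos(y))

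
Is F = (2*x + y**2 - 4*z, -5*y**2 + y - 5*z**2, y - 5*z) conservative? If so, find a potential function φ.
No, ∇×F = (10*z + 1, -4, -2*y) ≠ 0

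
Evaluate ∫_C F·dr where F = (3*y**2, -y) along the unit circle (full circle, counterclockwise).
0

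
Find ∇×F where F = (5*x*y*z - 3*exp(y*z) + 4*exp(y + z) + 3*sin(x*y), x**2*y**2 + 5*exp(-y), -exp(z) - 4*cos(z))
(0, 5*x*y - 3*y*exp(y*z) + 4*exp(y + z), 2*x*y**2 - 5*x*z - 3*x*cos(x*y) + 3*z*exp(y*z) - 4*exp(y + z))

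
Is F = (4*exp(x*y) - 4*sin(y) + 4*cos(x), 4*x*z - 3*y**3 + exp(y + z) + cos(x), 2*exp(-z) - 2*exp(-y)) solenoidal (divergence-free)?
No, ∇·F = -9*y**2 + 4*y*exp(x*y) + exp(y + z) - 4*sin(x) - 2*exp(-z)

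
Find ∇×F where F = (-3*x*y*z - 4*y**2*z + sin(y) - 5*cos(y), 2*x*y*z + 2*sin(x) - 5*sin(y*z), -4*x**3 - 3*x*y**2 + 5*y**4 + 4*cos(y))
(-8*x*y + 20*y**3 + 5*y*cos(y*z) - 4*sin(y), 12*x**2 - 3*x*y - y**2, 3*x*z + 10*y*z - 5*sin(y) + 2*cos(x) - cos(y))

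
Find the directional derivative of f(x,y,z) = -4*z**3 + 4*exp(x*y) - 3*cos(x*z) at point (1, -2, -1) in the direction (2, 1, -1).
sqrt(6)*(-4 + 3*exp(2)*sin(1) + 4*exp(2))*exp(-2)/2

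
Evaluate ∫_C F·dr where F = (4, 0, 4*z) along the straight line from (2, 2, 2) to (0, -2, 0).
-16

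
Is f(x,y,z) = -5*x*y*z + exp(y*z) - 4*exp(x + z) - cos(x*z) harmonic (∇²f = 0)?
No, ∇²f = x**2*cos(x*z) + y**2*exp(y*z) + z**2*exp(y*z) + z**2*cos(x*z) - 8*exp(x + z)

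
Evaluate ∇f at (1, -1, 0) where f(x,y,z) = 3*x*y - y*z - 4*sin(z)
(-3, 3, -3)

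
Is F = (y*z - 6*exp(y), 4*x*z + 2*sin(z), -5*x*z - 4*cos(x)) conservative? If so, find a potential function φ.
No, ∇×F = (-4*x - 2*cos(z), y + 5*z - 4*sin(x), 3*z + 6*exp(y)) ≠ 0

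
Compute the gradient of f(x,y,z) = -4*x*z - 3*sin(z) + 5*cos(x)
(-4*z - 5*sin(x), 0, -4*x - 3*cos(z))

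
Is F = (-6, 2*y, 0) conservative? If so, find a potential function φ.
Yes, F is conservative. φ = -6*x + y**2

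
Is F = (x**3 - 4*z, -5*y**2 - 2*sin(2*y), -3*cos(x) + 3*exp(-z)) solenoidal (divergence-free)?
No, ∇·F = 3*x**2 - 10*y - 4*cos(2*y) - 3*exp(-z)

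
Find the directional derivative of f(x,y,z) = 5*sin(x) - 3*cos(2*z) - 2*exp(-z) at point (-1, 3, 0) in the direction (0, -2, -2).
-sqrt(2)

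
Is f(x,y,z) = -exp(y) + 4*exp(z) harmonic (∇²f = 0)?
No, ∇²f = -exp(y) + 4*exp(z)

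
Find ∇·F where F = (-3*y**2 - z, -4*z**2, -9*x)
0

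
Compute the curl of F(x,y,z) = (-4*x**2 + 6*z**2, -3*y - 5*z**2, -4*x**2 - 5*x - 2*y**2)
(-4*y + 10*z, 8*x + 12*z + 5, 0)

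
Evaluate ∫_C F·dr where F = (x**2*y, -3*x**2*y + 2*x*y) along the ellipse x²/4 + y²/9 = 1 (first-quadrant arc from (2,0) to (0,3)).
-15 - 3*pi/2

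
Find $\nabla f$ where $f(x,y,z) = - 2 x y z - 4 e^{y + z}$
(-2*y*z, -2*x*z - 4*exp(y + z), -2*x*y - 4*exp(y + z))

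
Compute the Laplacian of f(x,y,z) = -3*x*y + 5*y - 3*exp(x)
-3*exp(x)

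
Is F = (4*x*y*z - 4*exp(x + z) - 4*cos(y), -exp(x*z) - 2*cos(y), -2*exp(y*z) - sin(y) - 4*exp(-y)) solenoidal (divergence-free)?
No, ∇·F = 4*y*z - 2*y*exp(y*z) - 4*exp(x + z) + 2*sin(y)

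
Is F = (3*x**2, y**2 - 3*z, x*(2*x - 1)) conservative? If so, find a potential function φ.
No, ∇×F = (3, 1 - 4*x, 0) ≠ 0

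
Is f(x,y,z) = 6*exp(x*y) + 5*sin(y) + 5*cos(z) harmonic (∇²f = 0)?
No, ∇²f = 6*x**2*exp(x*y) + 6*y**2*exp(x*y) - 5*sin(y) - 5*cos(z)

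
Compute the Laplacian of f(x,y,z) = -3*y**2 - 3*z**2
-12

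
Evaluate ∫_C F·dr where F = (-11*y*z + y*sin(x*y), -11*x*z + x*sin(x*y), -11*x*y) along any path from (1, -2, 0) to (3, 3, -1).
cos(2) - cos(9) + 99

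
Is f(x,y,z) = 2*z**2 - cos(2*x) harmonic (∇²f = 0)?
No, ∇²f = 8*cos(x)**2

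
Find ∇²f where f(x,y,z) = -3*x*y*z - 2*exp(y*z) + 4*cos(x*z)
-4*x**2*cos(x*z) - 2*y**2*exp(y*z) - 2*z**2*exp(y*z) - 4*z**2*cos(x*z)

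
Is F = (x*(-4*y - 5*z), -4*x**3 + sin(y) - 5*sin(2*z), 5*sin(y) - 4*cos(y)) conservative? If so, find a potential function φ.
No, ∇×F = (4*sin(y) + 5*cos(y) + 10*cos(2*z), -5*x, 4*x*(1 - 3*x)) ≠ 0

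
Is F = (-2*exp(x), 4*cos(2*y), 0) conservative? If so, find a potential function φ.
Yes, F is conservative. φ = -2*exp(x) + 2*sin(2*y)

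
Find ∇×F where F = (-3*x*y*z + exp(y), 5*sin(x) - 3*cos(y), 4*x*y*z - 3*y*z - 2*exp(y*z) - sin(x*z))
(z*(4*x - 2*exp(y*z) - 3), -3*x*y - 4*y*z + z*cos(x*z), 3*x*z - exp(y) + 5*cos(x))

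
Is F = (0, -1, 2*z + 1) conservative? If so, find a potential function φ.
Yes, F is conservative. φ = -y + z**2 + z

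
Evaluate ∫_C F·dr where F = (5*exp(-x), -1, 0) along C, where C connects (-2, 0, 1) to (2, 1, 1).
-1 + 10*sinh(2)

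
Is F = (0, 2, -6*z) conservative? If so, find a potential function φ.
Yes, F is conservative. φ = 2*y - 3*z**2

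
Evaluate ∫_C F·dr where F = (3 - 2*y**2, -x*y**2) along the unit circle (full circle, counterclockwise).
-pi/4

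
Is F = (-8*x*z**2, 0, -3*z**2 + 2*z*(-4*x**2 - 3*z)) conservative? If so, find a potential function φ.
Yes, F is conservative. φ = z**2*(-4*x**2 - 3*z)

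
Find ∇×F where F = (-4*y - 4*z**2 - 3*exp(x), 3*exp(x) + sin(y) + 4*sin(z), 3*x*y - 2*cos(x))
(3*x - 4*cos(z), -3*y - 8*z - 2*sin(x), 3*exp(x) + 4)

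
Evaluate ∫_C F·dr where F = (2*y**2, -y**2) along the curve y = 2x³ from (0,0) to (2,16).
-25600/21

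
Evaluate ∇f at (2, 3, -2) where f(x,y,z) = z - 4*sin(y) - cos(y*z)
(0, 2*sin(6) - 4*cos(3), 1 - 3*sin(6))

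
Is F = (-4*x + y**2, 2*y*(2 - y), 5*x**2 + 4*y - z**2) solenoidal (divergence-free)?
No, ∇·F = -4*y - 2*z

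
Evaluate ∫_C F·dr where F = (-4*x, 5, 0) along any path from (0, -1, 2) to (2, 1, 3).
2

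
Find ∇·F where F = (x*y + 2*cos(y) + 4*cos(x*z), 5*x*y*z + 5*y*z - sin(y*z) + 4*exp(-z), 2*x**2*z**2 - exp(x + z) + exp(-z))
4*x**2*z + 5*x*z + y - 4*z*sin(x*z) - z*cos(y*z) + 5*z - exp(x + z) - exp(-z)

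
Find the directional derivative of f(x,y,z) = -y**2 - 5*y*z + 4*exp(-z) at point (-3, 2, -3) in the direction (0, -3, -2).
sqrt(13)*(-13 + 8*exp(3))/13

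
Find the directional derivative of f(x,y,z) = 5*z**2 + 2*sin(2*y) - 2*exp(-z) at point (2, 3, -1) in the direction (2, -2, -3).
2*sqrt(17)*(-3*E - 4*cos(6) + 15)/17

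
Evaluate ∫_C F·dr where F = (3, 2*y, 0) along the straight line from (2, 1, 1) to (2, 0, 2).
-1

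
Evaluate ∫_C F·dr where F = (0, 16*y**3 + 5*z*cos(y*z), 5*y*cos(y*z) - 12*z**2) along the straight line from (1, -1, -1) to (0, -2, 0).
56 - 5*sin(1)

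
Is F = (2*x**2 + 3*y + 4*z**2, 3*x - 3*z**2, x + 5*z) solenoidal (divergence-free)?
No, ∇·F = 4*x + 5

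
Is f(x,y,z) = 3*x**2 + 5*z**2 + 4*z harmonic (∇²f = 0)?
No, ∇²f = 16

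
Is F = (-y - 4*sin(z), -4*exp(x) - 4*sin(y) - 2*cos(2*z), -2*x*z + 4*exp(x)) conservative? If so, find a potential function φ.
No, ∇×F = (-4*sin(2*z), 2*z - 4*exp(x) - 4*cos(z), 1 - 4*exp(x)) ≠ 0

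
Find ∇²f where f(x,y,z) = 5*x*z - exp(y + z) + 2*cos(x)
-2*exp(y + z) - 2*cos(x)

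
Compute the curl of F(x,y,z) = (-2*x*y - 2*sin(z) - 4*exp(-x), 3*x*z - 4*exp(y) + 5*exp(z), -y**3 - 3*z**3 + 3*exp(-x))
(-3*x - 3*y**2 - 5*exp(z), -2*cos(z) + 3*exp(-x), 2*x + 3*z)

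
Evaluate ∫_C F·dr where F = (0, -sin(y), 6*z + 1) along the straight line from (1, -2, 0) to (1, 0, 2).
15 - cos(2)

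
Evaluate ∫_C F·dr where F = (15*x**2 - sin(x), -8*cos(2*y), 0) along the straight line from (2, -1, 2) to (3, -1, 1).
cos(3) - cos(2) + 95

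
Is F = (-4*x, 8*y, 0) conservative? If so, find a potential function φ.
Yes, F is conservative. φ = -2*x**2 + 4*y**2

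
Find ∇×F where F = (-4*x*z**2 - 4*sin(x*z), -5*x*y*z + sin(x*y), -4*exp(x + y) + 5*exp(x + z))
(5*x*y - 4*exp(x + y), -8*x*z - 4*x*cos(x*z) + 4*exp(x + y) - 5*exp(x + z), y*(-5*z + cos(x*y)))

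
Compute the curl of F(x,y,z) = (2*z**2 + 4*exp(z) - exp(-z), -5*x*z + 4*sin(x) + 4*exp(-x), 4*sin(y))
(5*x + 4*cos(y), 4*z + 4*exp(z) + exp(-z), -5*z + 4*cos(x) - 4*exp(-x))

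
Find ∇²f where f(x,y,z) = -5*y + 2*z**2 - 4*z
4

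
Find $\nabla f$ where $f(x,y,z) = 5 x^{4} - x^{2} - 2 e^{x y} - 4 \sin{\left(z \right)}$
(20*x**3 - 2*x - 2*y*exp(x*y), -2*x*exp(x*y), -4*cos(z))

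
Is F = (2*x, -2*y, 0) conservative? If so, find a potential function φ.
Yes, F is conservative. φ = x**2 - y**2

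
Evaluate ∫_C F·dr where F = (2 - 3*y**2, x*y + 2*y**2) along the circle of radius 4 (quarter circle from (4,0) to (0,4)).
184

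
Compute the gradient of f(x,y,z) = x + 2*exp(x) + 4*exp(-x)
(2*exp(x) + 1 - 4*exp(-x), 0, 0)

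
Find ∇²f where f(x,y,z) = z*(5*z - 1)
10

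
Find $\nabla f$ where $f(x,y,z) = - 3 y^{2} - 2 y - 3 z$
(0, -6*y - 2, -3)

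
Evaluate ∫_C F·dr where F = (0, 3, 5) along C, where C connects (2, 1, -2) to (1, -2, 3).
16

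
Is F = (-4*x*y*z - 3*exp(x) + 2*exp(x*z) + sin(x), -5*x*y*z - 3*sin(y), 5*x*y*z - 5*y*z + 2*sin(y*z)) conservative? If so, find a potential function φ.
No, ∇×F = (5*x*y + 5*x*z + 2*z*cos(y*z) - 5*z, -4*x*y + 2*x*exp(x*z) - 5*y*z, z*(4*x - 5*y)) ≠ 0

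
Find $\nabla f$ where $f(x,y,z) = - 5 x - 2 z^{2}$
(-5, 0, -4*z)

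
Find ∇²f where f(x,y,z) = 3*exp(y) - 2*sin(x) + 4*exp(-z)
3*exp(y) + 2*sin(x) + 4*exp(-z)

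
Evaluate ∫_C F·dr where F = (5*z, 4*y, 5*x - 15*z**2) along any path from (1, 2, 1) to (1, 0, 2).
-38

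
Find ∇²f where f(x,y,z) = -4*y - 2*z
0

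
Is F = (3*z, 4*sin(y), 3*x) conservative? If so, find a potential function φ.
Yes, F is conservative. φ = 3*x*z - 4*cos(y)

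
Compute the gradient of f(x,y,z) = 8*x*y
(8*y, 8*x, 0)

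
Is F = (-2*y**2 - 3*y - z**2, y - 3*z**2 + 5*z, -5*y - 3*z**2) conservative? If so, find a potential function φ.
No, ∇×F = (6*z - 10, -2*z, 4*y + 3) ≠ 0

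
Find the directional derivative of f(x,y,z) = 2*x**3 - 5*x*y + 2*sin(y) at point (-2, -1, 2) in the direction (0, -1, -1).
-sqrt(2)*(cos(1) + 5)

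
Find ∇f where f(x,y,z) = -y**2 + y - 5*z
(0, 1 - 2*y, -5)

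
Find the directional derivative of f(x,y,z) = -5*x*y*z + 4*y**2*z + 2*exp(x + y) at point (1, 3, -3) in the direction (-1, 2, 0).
sqrt(5)*(-159 + 2*exp(4))/5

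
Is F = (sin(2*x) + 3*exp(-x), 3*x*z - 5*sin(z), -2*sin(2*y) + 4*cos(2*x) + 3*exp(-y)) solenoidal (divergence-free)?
No, ∇·F = 2*cos(2*x) - 3*exp(-x)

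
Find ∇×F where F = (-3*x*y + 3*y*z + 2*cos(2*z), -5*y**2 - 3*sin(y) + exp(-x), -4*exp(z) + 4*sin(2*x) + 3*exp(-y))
(-3*exp(-y), 3*y - 4*sin(2*z) - 8*cos(2*x), 3*x - 3*z - exp(-x))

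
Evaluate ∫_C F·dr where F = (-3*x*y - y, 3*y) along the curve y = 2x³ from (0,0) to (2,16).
1688/5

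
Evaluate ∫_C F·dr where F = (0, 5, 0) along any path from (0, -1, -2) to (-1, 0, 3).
5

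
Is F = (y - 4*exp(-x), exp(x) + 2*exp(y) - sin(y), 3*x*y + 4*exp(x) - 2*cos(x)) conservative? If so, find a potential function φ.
No, ∇×F = (3*x, -3*y - 4*exp(x) - 2*sin(x), exp(x) - 1) ≠ 0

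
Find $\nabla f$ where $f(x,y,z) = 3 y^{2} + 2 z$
(0, 6*y, 2)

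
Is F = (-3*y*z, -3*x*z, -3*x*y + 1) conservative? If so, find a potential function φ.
Yes, F is conservative. φ = z*(-3*x*y + 1)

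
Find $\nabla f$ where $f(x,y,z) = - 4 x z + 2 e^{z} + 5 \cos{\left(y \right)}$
(-4*z, -5*sin(y), -4*x + 2*exp(z))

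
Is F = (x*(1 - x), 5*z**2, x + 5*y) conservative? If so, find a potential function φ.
No, ∇×F = (5 - 10*z, -1, 0) ≠ 0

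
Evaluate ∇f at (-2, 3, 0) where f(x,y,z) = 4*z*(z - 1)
(0, 0, -4)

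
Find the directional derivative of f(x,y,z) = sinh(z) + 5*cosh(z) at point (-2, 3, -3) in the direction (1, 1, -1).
sqrt(3)*(-cosh(3) + 5*sinh(3))/3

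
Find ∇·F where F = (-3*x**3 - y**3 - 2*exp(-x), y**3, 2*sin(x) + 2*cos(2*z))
-9*x**2 + 3*y**2 - 4*sin(2*z) + 2*exp(-x)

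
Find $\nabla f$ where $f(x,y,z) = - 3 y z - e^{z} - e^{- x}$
(exp(-x), -3*z, -3*y - exp(z))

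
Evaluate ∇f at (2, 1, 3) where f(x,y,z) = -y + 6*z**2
(0, -1, 36)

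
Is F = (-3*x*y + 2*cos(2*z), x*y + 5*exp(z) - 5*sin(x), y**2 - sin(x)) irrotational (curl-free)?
No, ∇×F = (2*y - 5*exp(z), -4*sin(2*z) + cos(x), 3*x + y - 5*cos(x))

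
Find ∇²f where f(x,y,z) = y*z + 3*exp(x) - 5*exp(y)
3*exp(x) - 5*exp(y)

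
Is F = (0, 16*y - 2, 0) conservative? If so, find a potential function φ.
Yes, F is conservative. φ = 2*y*(4*y - 1)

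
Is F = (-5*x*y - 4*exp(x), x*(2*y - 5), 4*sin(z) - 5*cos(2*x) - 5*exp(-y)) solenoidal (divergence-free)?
No, ∇·F = 2*x - 5*y - 4*exp(x) + 4*cos(z)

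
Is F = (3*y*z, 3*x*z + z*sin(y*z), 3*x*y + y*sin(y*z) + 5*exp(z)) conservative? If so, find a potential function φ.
Yes, F is conservative. φ = 3*x*y*z + 5*exp(z) - cos(y*z)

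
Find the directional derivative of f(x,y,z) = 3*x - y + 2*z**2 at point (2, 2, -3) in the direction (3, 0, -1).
21*sqrt(10)/10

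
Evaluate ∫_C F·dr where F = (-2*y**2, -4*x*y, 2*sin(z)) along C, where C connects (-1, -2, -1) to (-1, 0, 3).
-8 + 2*cos(1) - 2*cos(3)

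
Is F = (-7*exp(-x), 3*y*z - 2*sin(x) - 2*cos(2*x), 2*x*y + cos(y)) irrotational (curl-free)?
No, ∇×F = (2*x - 3*y - sin(y), -2*y, 2*(4*sin(x) - 1)*cos(x))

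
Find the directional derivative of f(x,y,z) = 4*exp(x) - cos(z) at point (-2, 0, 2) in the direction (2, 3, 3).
sqrt(22)*(8 + 3*exp(2)*sin(2))*exp(-2)/22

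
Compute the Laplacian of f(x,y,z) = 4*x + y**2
2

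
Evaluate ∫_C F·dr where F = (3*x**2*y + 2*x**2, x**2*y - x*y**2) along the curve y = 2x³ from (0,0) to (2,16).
-30064/15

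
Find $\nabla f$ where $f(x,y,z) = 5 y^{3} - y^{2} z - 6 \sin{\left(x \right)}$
(-6*cos(x), y*(15*y - 2*z), -y**2)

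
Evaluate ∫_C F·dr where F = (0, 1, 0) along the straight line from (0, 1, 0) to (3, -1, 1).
-2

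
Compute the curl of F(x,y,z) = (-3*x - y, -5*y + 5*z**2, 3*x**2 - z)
(-10*z, -6*x, 1)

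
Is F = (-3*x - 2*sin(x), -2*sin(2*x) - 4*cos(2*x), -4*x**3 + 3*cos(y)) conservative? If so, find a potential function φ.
No, ∇×F = (-3*sin(y), 12*x**2, 8*sin(2*x) - 4*cos(2*x)) ≠ 0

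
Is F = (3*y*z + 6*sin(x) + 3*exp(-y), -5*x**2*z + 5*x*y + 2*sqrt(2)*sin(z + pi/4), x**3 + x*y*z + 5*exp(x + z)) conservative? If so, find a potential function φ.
No, ∇×F = (5*x**2 + x*z - 2*sqrt(2)*cos(z + pi/4), -3*x**2 - y*z + 3*y - 5*exp(x + z), -10*x*z + 5*y - 3*z + 3*exp(-y)) ≠ 0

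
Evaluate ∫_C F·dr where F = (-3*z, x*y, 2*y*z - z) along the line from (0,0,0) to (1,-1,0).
1/3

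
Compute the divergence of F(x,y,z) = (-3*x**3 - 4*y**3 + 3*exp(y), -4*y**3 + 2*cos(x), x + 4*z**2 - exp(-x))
-9*x**2 - 12*y**2 + 8*z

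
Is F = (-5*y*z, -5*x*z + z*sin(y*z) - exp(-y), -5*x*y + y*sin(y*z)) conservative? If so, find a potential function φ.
Yes, F is conservative. φ = -5*x*y*z - cos(y*z) + exp(-y)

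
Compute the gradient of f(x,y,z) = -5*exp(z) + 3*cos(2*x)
(-6*sin(2*x), 0, -5*exp(z))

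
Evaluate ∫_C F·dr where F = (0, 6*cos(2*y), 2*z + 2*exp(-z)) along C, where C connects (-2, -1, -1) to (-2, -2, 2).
-2*exp(-2) - 3*sin(4) + 3*sin(2) + 3 + 2*E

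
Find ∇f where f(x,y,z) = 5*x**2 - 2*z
(10*x, 0, -2)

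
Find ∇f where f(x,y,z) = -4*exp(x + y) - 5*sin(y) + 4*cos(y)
(-4*exp(x + y), -4*exp(x + y) - 4*sin(y) - 5*cos(y), 0)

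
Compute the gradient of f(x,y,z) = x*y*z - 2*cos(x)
(y*z + 2*sin(x), x*z, x*y)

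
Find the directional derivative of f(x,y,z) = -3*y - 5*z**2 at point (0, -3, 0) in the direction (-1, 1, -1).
-sqrt(3)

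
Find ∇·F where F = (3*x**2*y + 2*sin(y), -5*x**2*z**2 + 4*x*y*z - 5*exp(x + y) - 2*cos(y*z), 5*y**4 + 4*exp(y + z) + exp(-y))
6*x*y + 4*x*z + 2*z*sin(y*z) - 5*exp(x + y) + 4*exp(y + z)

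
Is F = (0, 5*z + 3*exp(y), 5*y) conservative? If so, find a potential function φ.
Yes, F is conservative. φ = 5*y*z + 3*exp(y)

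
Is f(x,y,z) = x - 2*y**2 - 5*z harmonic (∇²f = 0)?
No, ∇²f = -4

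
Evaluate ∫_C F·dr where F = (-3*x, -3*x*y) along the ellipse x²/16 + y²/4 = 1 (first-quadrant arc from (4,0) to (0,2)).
8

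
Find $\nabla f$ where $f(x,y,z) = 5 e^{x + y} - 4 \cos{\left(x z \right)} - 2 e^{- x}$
(4*z*sin(x*z) + 5*exp(x + y) + 2*exp(-x), 5*exp(x + y), 4*x*sin(x*z))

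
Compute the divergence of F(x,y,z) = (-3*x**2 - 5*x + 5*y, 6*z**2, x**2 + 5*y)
-6*x - 5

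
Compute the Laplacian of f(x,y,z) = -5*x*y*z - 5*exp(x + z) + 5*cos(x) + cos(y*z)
-y**2*cos(y*z) - z**2*cos(y*z) - 10*exp(x + z) - 5*cos(x)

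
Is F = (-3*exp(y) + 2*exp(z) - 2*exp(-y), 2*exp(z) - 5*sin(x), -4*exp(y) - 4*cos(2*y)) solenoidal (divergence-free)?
Yes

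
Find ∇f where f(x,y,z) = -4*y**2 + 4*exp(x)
(4*exp(x), -8*y, 0)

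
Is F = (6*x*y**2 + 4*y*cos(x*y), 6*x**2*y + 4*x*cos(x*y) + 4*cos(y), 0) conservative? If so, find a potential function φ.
Yes, F is conservative. φ = 3*x**2*y**2 + 4*sin(y) + 4*sin(x*y)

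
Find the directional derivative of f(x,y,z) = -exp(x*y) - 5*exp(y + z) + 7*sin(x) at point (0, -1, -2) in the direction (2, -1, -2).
5*exp(-3) + 16/3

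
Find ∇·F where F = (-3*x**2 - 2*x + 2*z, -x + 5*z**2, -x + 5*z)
3 - 6*x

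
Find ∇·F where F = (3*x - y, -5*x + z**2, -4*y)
3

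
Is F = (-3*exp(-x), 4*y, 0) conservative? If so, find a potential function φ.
Yes, F is conservative. φ = 2*y**2 + 3*exp(-x)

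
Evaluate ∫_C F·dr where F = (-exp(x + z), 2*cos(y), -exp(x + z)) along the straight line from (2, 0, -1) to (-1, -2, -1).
-2*sin(2) - exp(-2) + E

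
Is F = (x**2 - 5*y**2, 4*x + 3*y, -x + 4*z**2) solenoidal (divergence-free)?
No, ∇·F = 2*x + 8*z + 3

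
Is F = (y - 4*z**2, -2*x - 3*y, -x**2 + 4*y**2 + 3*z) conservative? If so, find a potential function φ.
No, ∇×F = (8*y, 2*x - 8*z, -3) ≠ 0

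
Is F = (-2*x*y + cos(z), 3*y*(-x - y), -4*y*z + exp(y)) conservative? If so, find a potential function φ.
No, ∇×F = (-4*z + exp(y), -sin(z), 2*x - 3*y) ≠ 0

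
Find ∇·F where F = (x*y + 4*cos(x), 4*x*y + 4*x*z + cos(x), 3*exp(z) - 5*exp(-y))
4*x + y + 3*exp(z) - 4*sin(x)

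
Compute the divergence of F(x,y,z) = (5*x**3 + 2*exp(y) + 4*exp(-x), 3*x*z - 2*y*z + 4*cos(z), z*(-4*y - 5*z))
15*x**2 - 4*y - 12*z - 4*exp(-x)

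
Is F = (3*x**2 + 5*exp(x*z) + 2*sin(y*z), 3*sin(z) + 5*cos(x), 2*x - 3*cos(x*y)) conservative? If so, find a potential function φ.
No, ∇×F = (3*x*sin(x*y) - 3*cos(z), 5*x*exp(x*z) - 3*y*sin(x*y) + 2*y*cos(y*z) - 2, -2*z*cos(y*z) - 5*sin(x)) ≠ 0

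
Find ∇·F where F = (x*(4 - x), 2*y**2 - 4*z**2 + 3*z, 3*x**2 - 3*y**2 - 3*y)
-2*x + 4*y + 4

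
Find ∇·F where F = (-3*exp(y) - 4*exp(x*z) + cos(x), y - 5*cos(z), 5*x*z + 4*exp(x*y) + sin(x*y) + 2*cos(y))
5*x - 4*z*exp(x*z) - sin(x) + 1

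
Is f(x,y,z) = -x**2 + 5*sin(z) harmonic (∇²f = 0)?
No, ∇²f = -5*sin(z) - 2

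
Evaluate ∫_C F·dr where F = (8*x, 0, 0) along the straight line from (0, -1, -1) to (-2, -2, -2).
16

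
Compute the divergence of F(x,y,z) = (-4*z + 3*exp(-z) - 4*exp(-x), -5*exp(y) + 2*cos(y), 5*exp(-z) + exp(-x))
-5*exp(y) - 2*sin(y) - 5*exp(-z) + 4*exp(-x)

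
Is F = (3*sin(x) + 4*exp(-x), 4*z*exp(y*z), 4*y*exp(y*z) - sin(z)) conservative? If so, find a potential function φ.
Yes, F is conservative. φ = 4*exp(y*z) - 3*cos(x) + cos(z) - 4*exp(-x)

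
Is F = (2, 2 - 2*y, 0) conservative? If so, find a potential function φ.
Yes, F is conservative. φ = 2*x - y**2 + 2*y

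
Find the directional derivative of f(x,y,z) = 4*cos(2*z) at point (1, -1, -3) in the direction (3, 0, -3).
-4*sqrt(2)*sin(6)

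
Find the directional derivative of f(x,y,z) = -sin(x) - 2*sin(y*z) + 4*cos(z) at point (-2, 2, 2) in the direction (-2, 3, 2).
2*sqrt(17)*(-4*sin(2) + cos(2) - 10*cos(4))/17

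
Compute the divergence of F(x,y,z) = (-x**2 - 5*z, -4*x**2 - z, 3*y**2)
-2*x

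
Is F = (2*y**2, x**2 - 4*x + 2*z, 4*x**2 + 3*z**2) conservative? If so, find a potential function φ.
No, ∇×F = (-2, -8*x, 2*x - 4*y - 4) ≠ 0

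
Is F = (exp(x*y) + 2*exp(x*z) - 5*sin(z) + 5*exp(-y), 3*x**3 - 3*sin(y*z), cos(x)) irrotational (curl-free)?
No, ∇×F = (3*y*cos(y*z), 2*x*exp(x*z) + sin(x) - 5*cos(z), 9*x**2 - x*exp(x*y) + 5*exp(-y))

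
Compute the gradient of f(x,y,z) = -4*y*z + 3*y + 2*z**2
(0, 3 - 4*z, -4*y + 4*z)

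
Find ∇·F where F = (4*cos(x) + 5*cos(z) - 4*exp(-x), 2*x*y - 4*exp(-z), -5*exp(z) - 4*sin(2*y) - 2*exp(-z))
2*x - 5*exp(z) - 4*sin(x) + 2*exp(-z) + 4*exp(-x)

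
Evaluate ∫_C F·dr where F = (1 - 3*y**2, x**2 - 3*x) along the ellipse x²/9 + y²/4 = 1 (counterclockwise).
-18*pi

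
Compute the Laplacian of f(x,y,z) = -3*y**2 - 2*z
-6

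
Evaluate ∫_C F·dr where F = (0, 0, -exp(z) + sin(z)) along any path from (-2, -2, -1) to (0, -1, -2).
-exp(-2) + exp(-1) - cos(2) + cos(1)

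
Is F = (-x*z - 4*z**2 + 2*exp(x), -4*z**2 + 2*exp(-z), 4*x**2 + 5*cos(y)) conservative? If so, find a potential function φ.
No, ∇×F = (8*z - 5*sin(y) + 2*exp(-z), -9*x - 8*z, 0) ≠ 0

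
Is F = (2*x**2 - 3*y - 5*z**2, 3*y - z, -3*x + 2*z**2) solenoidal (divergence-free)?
No, ∇·F = 4*x + 4*z + 3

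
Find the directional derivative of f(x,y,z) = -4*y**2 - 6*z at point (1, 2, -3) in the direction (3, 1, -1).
-10*sqrt(11)/11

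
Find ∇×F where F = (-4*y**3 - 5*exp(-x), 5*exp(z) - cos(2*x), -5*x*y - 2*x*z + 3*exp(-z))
(-5*x - 5*exp(z), 5*y + 2*z, 12*y**2 + 2*sin(2*x))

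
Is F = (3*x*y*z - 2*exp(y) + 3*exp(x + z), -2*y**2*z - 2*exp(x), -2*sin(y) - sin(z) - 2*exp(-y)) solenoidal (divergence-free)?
No, ∇·F = -y*z + 3*exp(x + z) - cos(z)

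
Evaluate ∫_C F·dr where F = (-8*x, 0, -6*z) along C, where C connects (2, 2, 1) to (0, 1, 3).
-8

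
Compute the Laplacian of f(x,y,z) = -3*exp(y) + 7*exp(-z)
-3*exp(y) + 7*exp(-z)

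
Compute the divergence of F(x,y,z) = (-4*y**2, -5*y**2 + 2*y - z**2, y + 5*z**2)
-10*y + 10*z + 2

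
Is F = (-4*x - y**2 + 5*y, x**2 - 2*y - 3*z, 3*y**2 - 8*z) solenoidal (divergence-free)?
No, ∇·F = -14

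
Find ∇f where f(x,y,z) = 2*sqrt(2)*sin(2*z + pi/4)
(0, 0, 4*sqrt(2)*cos(2*z + pi/4))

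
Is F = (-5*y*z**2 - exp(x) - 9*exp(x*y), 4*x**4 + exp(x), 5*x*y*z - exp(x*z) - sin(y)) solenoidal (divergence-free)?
No, ∇·F = 5*x*y - x*exp(x*z) - 9*y*exp(x*y) - exp(x)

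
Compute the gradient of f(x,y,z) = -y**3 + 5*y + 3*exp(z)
(0, 5 - 3*y**2, 3*exp(z))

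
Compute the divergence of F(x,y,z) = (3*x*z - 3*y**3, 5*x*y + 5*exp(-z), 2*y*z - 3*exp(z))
5*x + 2*y + 3*z - 3*exp(z)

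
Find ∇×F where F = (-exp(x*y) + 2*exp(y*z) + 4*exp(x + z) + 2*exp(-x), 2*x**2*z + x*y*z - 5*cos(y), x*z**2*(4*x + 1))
(x*(-2*x - y), -8*x*z**2 + 2*y*exp(y*z) - z**2 + 4*exp(x + z), 4*x*z + x*exp(x*y) + y*z - 2*z*exp(y*z))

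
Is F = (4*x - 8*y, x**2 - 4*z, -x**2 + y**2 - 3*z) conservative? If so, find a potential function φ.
No, ∇×F = (2*y + 4, 2*x, 2*x + 8) ≠ 0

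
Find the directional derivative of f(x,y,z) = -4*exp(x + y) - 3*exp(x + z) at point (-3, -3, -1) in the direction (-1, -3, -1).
2*sqrt(11)*(8 + 3*exp(2))*exp(-6)/11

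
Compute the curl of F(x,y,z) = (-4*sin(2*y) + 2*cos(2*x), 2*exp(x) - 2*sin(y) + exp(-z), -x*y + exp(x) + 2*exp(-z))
(-x + exp(-z), y - exp(x), 2*exp(x) + 8*cos(2*y))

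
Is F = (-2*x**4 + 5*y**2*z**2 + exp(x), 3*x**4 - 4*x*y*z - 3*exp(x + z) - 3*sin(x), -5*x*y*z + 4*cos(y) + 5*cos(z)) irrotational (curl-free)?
No, ∇×F = (4*x*y - 5*x*z + 3*exp(x + z) - 4*sin(y), 5*y*z*(2*y + 1), 12*x**3 - 10*y*z**2 - 4*y*z - 3*exp(x + z) - 3*cos(x))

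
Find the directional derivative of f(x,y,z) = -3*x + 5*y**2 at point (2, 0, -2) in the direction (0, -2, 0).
0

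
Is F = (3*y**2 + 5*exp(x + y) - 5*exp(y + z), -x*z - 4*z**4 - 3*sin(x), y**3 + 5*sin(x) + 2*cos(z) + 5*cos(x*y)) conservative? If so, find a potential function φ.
No, ∇×F = (-5*x*sin(x*y) + x + 3*y**2 + 16*z**3, 5*y*sin(x*y) - 5*exp(y + z) - 5*cos(x), -6*y - z - 5*exp(x + y) + 5*exp(y + z) - 3*cos(x)) ≠ 0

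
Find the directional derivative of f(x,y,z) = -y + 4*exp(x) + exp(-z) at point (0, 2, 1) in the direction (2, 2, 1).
2 - exp(-1)/3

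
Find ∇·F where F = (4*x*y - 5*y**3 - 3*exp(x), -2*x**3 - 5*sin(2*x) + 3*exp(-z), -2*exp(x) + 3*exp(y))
4*y - 3*exp(x)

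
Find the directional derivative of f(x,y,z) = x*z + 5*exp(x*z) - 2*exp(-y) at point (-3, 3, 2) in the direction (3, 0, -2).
12*sqrt(13)*(5 + exp(6))*exp(-6)/13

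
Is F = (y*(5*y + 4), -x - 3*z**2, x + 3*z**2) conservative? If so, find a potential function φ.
No, ∇×F = (6*z, -1, -10*y - 5) ≠ 0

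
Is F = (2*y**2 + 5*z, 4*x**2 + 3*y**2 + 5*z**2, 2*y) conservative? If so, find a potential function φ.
No, ∇×F = (2 - 10*z, 5, 8*x - 4*y) ≠ 0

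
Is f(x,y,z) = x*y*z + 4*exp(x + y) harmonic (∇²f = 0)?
No, ∇²f = 8*exp(x + y)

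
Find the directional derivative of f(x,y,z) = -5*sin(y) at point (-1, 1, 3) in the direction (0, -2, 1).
2*sqrt(5)*cos(1)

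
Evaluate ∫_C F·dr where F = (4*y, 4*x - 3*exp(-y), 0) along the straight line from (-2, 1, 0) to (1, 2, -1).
-3*exp(-1) + 3*exp(-2) + 16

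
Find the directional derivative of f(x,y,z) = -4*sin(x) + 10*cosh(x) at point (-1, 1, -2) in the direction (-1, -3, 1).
2*sqrt(11)*(2*cos(1) + 5*sinh(1))/11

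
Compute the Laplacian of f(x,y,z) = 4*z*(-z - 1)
-8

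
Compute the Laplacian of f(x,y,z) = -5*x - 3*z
0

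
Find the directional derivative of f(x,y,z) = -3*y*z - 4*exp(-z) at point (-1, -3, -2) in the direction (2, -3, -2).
4*sqrt(17)*(-2*exp(2) - 9)/17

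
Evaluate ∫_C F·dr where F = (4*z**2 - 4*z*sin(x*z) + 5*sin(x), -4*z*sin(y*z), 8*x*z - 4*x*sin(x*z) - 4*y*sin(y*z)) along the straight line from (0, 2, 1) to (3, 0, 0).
-4*cos(2) - 5*cos(3) + 9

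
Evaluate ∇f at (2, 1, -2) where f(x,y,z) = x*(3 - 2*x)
(-5, 0, 0)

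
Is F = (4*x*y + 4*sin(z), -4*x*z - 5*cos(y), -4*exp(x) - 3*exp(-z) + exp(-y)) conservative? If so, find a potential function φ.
No, ∇×F = (4*x - exp(-y), 4*exp(x) + 4*cos(z), -4*x - 4*z) ≠ 0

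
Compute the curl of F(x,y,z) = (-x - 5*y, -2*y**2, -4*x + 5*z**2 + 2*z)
(0, 4, 5)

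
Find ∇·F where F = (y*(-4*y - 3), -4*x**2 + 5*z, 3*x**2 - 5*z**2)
-10*z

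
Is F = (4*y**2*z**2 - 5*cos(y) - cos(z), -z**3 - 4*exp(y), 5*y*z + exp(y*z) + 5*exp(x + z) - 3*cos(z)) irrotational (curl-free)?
No, ∇×F = (z*(3*z + exp(y*z) + 5), 8*y**2*z - 5*exp(x + z) + sin(z), -8*y*z**2 - 5*sin(y))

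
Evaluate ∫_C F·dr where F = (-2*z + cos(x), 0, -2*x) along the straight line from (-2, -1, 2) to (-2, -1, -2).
-16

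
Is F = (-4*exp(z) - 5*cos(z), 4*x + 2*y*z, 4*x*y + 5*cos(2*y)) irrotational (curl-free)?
No, ∇×F = (4*x - 2*y - 10*sin(2*y), -4*y - 4*exp(z) + 5*sin(z), 4)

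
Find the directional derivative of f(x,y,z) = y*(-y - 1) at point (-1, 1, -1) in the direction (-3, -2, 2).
6*sqrt(17)/17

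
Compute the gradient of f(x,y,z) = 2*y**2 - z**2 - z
(0, 4*y, -2*z - 1)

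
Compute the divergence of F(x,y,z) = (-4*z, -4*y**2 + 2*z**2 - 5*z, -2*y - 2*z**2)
-8*y - 4*z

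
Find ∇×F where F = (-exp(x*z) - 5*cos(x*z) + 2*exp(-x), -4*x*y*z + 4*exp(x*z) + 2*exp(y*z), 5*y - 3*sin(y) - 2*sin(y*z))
(4*x*y - 4*x*exp(x*z) - 2*y*exp(y*z) - 2*z*cos(y*z) - 3*cos(y) + 5, x*(-exp(x*z) + 5*sin(x*z)), 4*z*(-y + exp(x*z)))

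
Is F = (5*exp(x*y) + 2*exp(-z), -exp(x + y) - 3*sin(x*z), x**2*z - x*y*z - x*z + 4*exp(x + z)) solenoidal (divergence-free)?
No, ∇·F = x**2 - x*y - x + 5*y*exp(x*y) - exp(x + y) + 4*exp(x + z)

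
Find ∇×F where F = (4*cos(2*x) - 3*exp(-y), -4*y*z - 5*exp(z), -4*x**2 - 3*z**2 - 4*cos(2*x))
(4*y + 5*exp(z), 8*x - 8*sin(2*x), -3*exp(-y))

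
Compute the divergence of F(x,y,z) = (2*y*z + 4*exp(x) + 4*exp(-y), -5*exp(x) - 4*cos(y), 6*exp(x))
4*exp(x) + 4*sin(y)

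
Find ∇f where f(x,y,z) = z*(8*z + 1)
(0, 0, 16*z + 1)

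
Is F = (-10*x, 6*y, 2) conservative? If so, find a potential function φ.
Yes, F is conservative. φ = -5*x**2 + 3*y**2 + 2*z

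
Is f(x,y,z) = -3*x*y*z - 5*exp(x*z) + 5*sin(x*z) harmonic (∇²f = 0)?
No, ∇²f = -5*(x**2 + z**2)*(exp(x*z) + sin(x*z))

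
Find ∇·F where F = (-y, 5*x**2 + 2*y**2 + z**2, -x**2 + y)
4*y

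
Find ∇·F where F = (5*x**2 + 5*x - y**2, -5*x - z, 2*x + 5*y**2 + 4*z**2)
10*x + 8*z + 5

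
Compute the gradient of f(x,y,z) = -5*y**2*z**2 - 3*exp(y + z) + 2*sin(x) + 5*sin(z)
(2*cos(x), -10*y*z**2 - 3*exp(y + z), -10*y**2*z - 3*exp(y + z) + 5*cos(z))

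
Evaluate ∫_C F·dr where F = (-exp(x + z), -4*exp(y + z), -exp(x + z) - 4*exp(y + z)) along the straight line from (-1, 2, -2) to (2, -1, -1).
-E - 4*exp(-2) + exp(-3) + 4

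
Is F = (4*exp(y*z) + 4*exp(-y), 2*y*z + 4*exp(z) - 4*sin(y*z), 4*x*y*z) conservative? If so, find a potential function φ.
No, ∇×F = (4*x*z + 4*y*cos(y*z) - 2*y - 4*exp(z), 4*y*(-z + exp(y*z)), -4*z*exp(y*z) + 4*exp(-y)) ≠ 0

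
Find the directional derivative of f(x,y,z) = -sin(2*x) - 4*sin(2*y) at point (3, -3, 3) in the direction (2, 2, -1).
-20*cos(6)/3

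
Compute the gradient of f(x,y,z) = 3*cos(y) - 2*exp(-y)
(0, -3*sin(y) + 2*exp(-y), 0)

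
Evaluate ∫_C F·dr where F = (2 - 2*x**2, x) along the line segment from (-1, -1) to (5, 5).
-60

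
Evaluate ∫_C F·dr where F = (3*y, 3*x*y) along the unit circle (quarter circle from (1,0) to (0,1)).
1 - 3*pi/4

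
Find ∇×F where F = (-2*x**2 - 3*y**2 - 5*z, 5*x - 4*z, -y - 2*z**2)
(3, -5, 6*y + 5)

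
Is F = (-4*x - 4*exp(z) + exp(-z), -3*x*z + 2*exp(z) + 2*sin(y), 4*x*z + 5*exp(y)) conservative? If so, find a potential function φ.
No, ∇×F = (3*x + 5*exp(y) - 2*exp(z), -4*z - 4*exp(z) - exp(-z), -3*z) ≠ 0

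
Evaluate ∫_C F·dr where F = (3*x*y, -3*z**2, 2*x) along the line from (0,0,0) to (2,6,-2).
-4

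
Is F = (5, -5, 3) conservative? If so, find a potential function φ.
Yes, F is conservative. φ = 5*x - 5*y + 3*z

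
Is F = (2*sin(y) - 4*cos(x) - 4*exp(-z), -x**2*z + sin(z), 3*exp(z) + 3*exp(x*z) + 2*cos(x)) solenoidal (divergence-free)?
No, ∇·F = 3*x*exp(x*z) + 3*exp(z) + 4*sin(x)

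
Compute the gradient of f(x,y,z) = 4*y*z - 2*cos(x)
(2*sin(x), 4*z, 4*y)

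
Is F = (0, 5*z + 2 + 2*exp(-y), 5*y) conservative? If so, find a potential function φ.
Yes, F is conservative. φ = 5*y*z + 2*y - 2*exp(-y)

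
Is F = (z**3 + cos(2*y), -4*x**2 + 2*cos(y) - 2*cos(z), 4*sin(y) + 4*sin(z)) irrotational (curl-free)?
No, ∇×F = (-2*sin(z) + 4*cos(y), 3*z**2, -8*x + 2*sin(2*y))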